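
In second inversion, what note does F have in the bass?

C

F in root position is F–A–C.
Second inversion places the fifth in the bass, which is C.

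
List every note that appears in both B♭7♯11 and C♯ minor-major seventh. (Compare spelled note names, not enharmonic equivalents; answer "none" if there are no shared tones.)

E

B♭7♯11: Bb D F Ab E
C♯ minor-major seventh: C# E G# B#
Common to both → E.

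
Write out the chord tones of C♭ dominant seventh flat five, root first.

C-flat, E-flat, G-double-flat, B-double-flat

Root C-flat, quality dominant seventh flat five:
- root: C-flat
- major 3rd: E-flat
- diminished 5th: G-double-flat
- minor 7th: B-double-flat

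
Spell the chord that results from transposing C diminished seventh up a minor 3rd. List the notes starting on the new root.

A minor 3rd up from C is Eb, so the new chord is Eb diminished seventh.
- root: Eb
- minor 3rd: Gb
- diminished 5th: Bbb
- diminished 7th: Dbb

Eb  Gb  Bbb  Dbb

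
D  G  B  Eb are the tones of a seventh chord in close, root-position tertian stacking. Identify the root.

Arranged so that each adjacent pair is a third by letter name: Eb – G – B – D.
The bottom of that stack, Eb, is the root (this is Eb augmented major seventh).

Eb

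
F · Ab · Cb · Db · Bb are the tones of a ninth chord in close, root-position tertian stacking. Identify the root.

Stacking in thirds gives Bb – Db – F – Ab – Cb, so Bb is the root — Bb minor seventh flat nine.

Bb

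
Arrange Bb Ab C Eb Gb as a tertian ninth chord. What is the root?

Arranged so that each adjacent pair is a third by letter name: Ab – C – Eb – Gb – Bb.
The bottom of that stack, Ab, is the root (this is Ab dominant ninth).

Ab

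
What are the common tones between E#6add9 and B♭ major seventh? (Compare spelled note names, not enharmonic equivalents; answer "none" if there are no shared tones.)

none

E#6add9: E# G## B# C## F##
B♭ major seventh: Bb D F A
Common to both → none.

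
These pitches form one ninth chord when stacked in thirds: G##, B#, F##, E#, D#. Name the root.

Stacking in thirds gives E# – G## – B# – D# – F##, so E# is the root — E# dominant ninth.

E#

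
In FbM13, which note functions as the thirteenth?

Root of FbM13 = Fb. The 13th is a major 13th: Fb up a major 13th → Db.

Db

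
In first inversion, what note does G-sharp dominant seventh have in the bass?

B-sharp

G-sharp dominant seventh = G-sharp–B-sharp–D-sharp–F-sharp. First inversion → third in the bass = B-sharp.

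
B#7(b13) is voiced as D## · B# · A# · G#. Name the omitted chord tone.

The full B#7(b13) chord is B#, D##, F##, A#, G#.
Comparing with the voicing, the perfect 5th (5th) — F## — is absent.

F##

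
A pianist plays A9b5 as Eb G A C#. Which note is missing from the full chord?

The full A9b5 chord is A, C#, Eb, G, B.
Comparing with the voicing, the major 9th (9th) — B — is absent.

B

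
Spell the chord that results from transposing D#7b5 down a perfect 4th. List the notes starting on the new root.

A perfect 4th down from D# is A#, so the new chord is A# dominant seventh flat five.
root → A#
3rd (major 3rd) → C##
5th (diminished 5th) → E
7th (minor 7th) → G#

A# – C## – E – G#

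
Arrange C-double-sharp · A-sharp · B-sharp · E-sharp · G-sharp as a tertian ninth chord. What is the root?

Arranged so that each adjacent pair is a third by letter name: A-sharp – C-double-sharp – E-sharp – G-sharp – B-sharp.
The bottom of that stack, A-sharp, is the root (this is A-sharp dominant ninth).

A-sharp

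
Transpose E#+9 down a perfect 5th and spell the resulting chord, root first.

A perfect 5th down from E♯ is A♯, so the new chord is A♯ dominant ninth sharp five.
A♯ — root
C𝄪 — major 3rd
E𝄪 — augmented 5th
G♯ — minor 7th
B♯ — major 9th

A♯ C𝄪 E𝄪 G♯ B♯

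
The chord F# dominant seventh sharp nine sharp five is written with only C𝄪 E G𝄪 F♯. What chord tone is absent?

A♯

The full F# dominant seventh sharp nine sharp five chord is F♯, A♯, C𝄪, E, G𝄪.
Comparing with the voicing, the major 3rd (3rd) — A♯ — is absent.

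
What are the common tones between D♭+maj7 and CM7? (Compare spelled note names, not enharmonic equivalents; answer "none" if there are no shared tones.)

C

D♭+maj7 = Db, F, A, C.
CM7 = C, E, G, B.
Shared: C.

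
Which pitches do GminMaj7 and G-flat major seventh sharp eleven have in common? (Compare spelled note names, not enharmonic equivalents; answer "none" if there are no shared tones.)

GminMaj7 = G, Bb, D, F#.
G-flat major seventh sharp eleven = Gb, Bb, Db, F, C.
Shared: Bb.

Bb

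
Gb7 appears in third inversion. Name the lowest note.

Gb7 in root position is Gb–Bb–Db–Fb.
Third inversion places the seventh in the bass, which is Fb.

Fb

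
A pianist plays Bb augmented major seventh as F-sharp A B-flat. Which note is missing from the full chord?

D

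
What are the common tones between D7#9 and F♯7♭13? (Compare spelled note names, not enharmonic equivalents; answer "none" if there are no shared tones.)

D – F#

D7#9 = D, F#, A, C, E#.
F♯7♭13 = F#, A#, C#, E, D.
Shared: D, F#.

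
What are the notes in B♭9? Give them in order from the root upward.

Bb  D  F  Ab  C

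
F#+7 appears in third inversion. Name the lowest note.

E

F#+7 in root position is F#–A#–C##–E.
Third inversion places the seventh in the bass, which is E.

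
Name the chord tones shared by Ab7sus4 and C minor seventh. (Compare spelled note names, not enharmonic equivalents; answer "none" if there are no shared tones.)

Ab7sus4: A♭ D♭ E♭ G♭
C minor seventh: C E♭ G B♭
Common to both → E♭.

E♭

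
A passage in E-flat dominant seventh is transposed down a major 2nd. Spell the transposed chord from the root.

Transposed root: Eb → Db (major 2nd down). So we spell Db dominant seventh:
Root: Db
Major 3rd (3rd): F
Perfect 5th (5th): Ab
Minor 7th (7th): Cb

Db  F  Ab  Cb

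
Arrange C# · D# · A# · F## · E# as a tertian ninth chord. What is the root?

D#

Stacking in thirds gives D# – F## – A# – C# – E#, so D# is the root — D# dominant ninth.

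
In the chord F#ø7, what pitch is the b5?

C

Root of F#ø7 = F#. The 5th is a diminished 5th: F# up a diminished 5th → C.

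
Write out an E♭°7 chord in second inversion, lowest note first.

In root position, E♭°7 is Eb–Gb–Bbb–Dbb.
Second inversion puts the fifth (Bbb) in the bass.

Bbb  Dbb  Eb  Gb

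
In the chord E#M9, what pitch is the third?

G##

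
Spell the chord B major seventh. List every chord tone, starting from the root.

B major seventh: major seventh on B.
Root: B
Major 3rd (3rd): D#
Perfect 5th (5th): F#
Major 7th (7th): A#

B, D#, F#, A#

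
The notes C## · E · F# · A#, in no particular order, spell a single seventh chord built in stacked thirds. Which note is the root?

Stacking in thirds gives F# – A# – C## – E, so F# is the root — F# augmented seventh.

F#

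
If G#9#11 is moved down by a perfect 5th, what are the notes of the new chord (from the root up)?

C# – E# – G# – B – D# – F##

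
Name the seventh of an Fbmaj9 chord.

Eb

Root of Fbmaj9 = Fb. The 7th is a major 7th: Fb up a major 7th → Eb.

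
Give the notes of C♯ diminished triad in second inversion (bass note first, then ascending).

C♯ diminished triad = C#–E–G; second inversion → fifth (G) lowest.

G  C#  E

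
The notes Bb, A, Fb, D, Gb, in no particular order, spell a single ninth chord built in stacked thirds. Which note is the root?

Arranged so that each adjacent pair is a third by letter name: Gb – Bb – D – Fb – A.
The bottom of that stack, Gb, is the root (this is Gb dominant seventh sharp nine sharp five).

Gb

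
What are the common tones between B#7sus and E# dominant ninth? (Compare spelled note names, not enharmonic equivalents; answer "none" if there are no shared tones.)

B#7sus: B# E# F## A#
E# dominant ninth: E# G## B# D# F##
Common to both → B#, E#, F##.

B# – E# – F##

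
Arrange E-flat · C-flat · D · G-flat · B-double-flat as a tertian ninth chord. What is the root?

C-flat

Stacking in thirds gives C-flat – E-flat – G-flat – B-double-flat – D, so C-flat is the root — C-flat dominant seventh sharp nine.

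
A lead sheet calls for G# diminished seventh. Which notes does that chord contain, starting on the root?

G# diminished seventh: diminished seventh on G#.
Root: G#
Minor 3rd (3rd): B
Diminished 5th (5th): D
Diminished 7th (7th): F

G#  B  D  F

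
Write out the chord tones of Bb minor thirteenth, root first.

B-flat – D-flat – F – A-flat – C – E-flat – G

Root B-flat, quality minor thirteenth:
B-flat — root
D-flat — minor 3rd
F — perfect 5th
A-flat — minor 7th
C — major 9th
E-flat — perfect 11th
G — major 13th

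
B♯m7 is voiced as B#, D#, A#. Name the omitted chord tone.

The full B♯m7 chord is B#, D#, F##, A#.
Comparing with the voicing, the perfect 5th (5th) — F## — is absent.

F##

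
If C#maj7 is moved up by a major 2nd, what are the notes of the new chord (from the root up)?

Transposed root: C# → D# (major 2nd up). So we spell D# major seventh:
D# — root
F## — major 3rd
A# — perfect 5th
C## — major 7th

D#, F##, A#, C##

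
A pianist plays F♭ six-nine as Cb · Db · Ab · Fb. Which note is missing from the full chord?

The full F♭ six-nine chord is Fb, Ab, Cb, Db, Gb.
Comparing with the voicing, the major 9th (9th) — Gb — is absent.

Gb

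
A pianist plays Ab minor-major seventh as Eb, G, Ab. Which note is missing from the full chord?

Cb

Ab minor-major seventh = Ab, Cb, Eb, G. The voicing lacks the 3rd (minor 3rd), Cb.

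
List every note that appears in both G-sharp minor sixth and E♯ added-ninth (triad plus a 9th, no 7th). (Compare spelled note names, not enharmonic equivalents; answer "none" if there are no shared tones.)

E-sharp

G-sharp minor sixth = G-sharp, B, D-sharp, E-sharp.
E♯ added-ninth = E-sharp, G-double-sharp, B-sharp, F-double-sharp.
Shared: E-sharp.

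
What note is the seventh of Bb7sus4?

Ab

Bb7sus4 is built on Bb; its 7th is a minor 7th above the root.
A seventh above B uses the letter A, and the minor 7th above Bb is Ab.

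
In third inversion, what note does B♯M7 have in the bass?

B♯M7 = B#–D##–F##–A##. Third inversion → seventh in the bass = A##.

A##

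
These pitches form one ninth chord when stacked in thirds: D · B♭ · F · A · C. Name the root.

Arranged so that each adjacent pair is a third by letter name: B♭ – D – F – A – C.
The bottom of that stack, B♭, is the root (this is B♭ major ninth).

B♭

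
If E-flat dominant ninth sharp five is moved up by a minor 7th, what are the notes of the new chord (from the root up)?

D-flat  F  A  C-flat  E-flat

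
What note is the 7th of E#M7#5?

D##

E#M7#5 is built on E#; its 7th is a major 7th above the root.
A seventh above E uses the letter D, and the major 7th above E# is D##.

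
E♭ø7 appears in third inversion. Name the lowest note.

E♭ø7 in root position is Eb–Gb–Bbb–Db.
Third inversion places the seventh in the bass, which is Db.

Db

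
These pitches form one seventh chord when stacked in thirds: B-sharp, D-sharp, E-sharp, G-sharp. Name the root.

Stacking in thirds gives E-sharp – G-sharp – B-sharp – D-sharp, so E-sharp is the root — E-sharp minor seventh.

E-sharp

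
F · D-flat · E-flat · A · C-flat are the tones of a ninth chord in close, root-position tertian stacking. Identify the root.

D-flat

Arranged so that each adjacent pair is a third by letter name: D-flat – F – A – C-flat – E-flat.
The bottom of that stack, D-flat, is the root (this is D-flat dominant ninth sharp five).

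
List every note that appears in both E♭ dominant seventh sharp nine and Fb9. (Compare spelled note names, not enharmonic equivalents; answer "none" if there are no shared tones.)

none

E♭ dominant seventh sharp nine: Eb G Bb Db F#
Fb9: Fb Ab Cb Ebb Gb
Common to both → none.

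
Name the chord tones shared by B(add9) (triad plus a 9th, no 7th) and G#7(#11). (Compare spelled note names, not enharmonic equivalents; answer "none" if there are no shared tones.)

B(add9) = B, D#, F#, C#.
G#7(#11) = G#, B#, D#, F#, C##.
Shared: D#, F#.

D#, F#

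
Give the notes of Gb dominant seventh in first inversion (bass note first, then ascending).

B-flat – D-flat – F-flat – G-flat

In root position, Gb dominant seventh is G-flat–B-flat–D-flat–F-flat.
First inversion puts the third (B-flat) in the bass.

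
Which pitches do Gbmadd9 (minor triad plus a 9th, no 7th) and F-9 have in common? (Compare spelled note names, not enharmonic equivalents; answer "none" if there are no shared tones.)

Ab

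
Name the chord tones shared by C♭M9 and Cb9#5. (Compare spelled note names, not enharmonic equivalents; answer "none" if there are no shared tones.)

C♭M9 = Cb, Eb, Gb, Bb, Db.
Cb9#5 = Cb, Eb, G, Bbb, Db.
Shared: Cb, Eb, Db.

Cb, Eb, Db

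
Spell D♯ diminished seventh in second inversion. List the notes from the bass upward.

In root position, D♯ diminished seventh is D-sharp–F-sharp–A–C.
Second inversion puts the fifth (A) in the bass.

A, C, D-sharp, F-sharp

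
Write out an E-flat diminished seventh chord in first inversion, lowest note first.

E-flat diminished seventh = E♭–G♭–B𝄫–D𝄫; first inversion → third (G♭) lowest.

G♭ B𝄫 D𝄫 E♭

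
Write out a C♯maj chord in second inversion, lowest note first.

G#, C#, E#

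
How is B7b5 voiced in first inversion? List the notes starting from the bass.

D# – F – A – B

B7b5 = B–D#–F–A; first inversion → third (D#) lowest.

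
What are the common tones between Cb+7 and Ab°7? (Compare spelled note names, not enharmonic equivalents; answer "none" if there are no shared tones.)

Cb

Cb+7 = Cb, Eb, G, Bbb.
Ab°7 = Ab, Cb, Ebb, Gbb.
Shared: Cb.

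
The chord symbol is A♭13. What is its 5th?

Eb

Root of A♭13 = Ab. The 5th is a perfect 5th: Ab up a perfect 5th → Eb.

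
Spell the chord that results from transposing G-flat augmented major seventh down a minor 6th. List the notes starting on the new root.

G-flat down a minor 6th → B-flat. New chord: B-flat augmented major seventh.
- root: B-flat
- major 3rd: D
- augmented 5th: F-sharp
- major 7th: A

B-flat D F-sharp A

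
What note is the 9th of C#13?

Root of C#13 = C#. The 9th is a major 9th: C# up a major 9th → D#.

D#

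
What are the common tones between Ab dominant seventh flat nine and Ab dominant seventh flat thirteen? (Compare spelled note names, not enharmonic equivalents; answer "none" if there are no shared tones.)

A-flat  C  E-flat  G-flat

Ab dominant seventh flat nine: A-flat C E-flat G-flat B-double-flat
Ab dominant seventh flat thirteen: A-flat C E-flat G-flat F-flat
Common to both → A-flat, C, E-flat, G-flat.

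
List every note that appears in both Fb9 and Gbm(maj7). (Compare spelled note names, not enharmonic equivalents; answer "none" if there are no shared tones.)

G♭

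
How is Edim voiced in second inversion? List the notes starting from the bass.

Bb, E, G

In root position, Edim is E–G–Bb.
Second inversion puts the fifth (Bb) in the bass.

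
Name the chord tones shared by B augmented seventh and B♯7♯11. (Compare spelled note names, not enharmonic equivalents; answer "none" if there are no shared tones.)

F##

B augmented seventh: B D# F## A
B♯7♯11: B# D## F## A# E##
Common to both → F##.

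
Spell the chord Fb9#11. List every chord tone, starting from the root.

Fb9#11: dominant ninth sharp eleven on Fb.
- root: Fb
- major 3rd: Ab
- perfect 5th: Cb
- minor 7th: Ebb
- major 9th: Gb
- augmented 11th: Bb

Fb Ab Cb Ebb Gb Bb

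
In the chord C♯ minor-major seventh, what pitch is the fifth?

G♯

C♯ minor-major seventh is built on C♯; its 5th is a perfect 5th above the root.
A fifth above C uses the letter G, and the perfect 5th above C♯ is G♯.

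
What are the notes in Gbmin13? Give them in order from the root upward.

Gb  Bbb  Db  Fb  Ab  Cb  Eb

Root Gb, quality minor thirteenth:
Root: Gb
Minor 3rd (3rd): Bbb
Perfect 5th (5th): Db
Minor 7th (7th): Fb
Major 9th (9th): Ab
Perfect 11th (11th): Cb
Major 13th (13th): Eb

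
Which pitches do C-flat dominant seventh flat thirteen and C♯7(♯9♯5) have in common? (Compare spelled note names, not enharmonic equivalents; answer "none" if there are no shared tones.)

none

C-flat dominant seventh flat thirteen = C♭, E♭, G♭, B𝄫, A𝄫.
C♯7(♯9♯5) = C♯, E♯, G𝄪, B, D𝄪.
Shared: none.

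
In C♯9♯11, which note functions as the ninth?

C♯9♯11 is built on C♯; its 9th is a major 9th above the root.
A second above C uses the letter D, and the major 9th above C♯ is D♯.

D♯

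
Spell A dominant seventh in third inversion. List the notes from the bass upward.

A dominant seventh = A–C#–E–G; third inversion → seventh (G) lowest.

G  A  C#  E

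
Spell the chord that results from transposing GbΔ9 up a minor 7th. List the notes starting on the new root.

Transposed root: Gb → Fb (minor 7th up). So we spell Fb major ninth:
- root: Fb
- major 3rd: Ab
- perfect 5th: Cb
- major 7th: Eb
- major 9th: Gb

Fb  Ab  Cb  Eb  Gb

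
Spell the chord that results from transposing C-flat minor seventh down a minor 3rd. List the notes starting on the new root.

A-flat, C-flat, E-flat, G-flat

Transposed root: C-flat → A-flat (minor 3rd down). So we spell A-flat minor seventh:
- root: A-flat
- minor 3rd: C-flat
- perfect 5th: E-flat
- minor 7th: G-flat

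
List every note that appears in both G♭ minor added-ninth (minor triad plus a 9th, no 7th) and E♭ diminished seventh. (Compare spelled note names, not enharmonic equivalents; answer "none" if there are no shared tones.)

G-flat – B-double-flat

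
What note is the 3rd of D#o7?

F#

D#o7 is built on D#; its 3rd is a minor 3rd above the root.
A third above D uses the letter F, and the minor 3rd above D# is F#.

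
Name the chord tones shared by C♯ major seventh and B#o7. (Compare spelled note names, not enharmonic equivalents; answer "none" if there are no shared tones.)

B#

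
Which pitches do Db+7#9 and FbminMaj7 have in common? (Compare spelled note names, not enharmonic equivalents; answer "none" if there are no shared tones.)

Db+7#9 = D♭, F, A, C♭, E.
FbminMaj7 = F♭, A𝄫, C♭, E♭.
Shared: C♭.

C♭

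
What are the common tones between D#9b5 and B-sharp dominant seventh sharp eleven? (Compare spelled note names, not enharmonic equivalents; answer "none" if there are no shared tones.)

F𝄪

D#9b5 = D♯, F𝄪, A, C♯, E♯.
B-sharp dominant seventh sharp eleven = B♯, D𝄪, F𝄪, A♯, E𝄪.
Shared: F𝄪.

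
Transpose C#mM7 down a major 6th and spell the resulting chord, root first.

Transposed root: C♯ → E (major 6th down). So we spell E minor-major seventh:
- root: E
- minor 3rd: G
- perfect 5th: B
- major 7th: D♯

E, G, B, D♯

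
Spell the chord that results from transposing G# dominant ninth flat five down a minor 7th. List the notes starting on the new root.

A♯, C𝄪, E, G♯, B♯

G♯ down a minor 7th → A♯. New chord: A♯ dominant ninth flat five.
Root: A♯
Major 3rd (3rd): C𝄪
Diminished 5th (5th): E
Minor 7th (7th): G♯
Major 9th (9th): B♯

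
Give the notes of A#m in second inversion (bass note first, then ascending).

E#  A#  C#

In root position, A#m is A#–C#–E#.
Second inversion puts the fifth (E#) in the bass.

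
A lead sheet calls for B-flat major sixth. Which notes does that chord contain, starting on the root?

B-flat major sixth is a major sixth built on B-flat.
- root: B-flat
- major 3rd: D
- perfect 5th: F
- major 6th: G

B-flat  D  F  G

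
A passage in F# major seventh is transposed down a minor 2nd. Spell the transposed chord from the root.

E-sharp, G-double-sharp, B-sharp, D-double-sharp

A minor 2nd down from F-sharp is E-sharp, so the new chord is E-sharp major seventh.
root → E-sharp
3rd (major 3rd) → G-double-sharp
5th (perfect 5th) → B-sharp
7th (major 7th) → D-double-sharp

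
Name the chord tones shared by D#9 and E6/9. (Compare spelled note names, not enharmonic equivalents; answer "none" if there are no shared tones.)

D#9: D# F## A# C# E#
E6/9: E G# B C# F#
Common to both → C#.

C#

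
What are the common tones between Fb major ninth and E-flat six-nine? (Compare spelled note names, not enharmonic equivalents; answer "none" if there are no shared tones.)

Fb major ninth = Fb, Ab, Cb, Eb, Gb.
E-flat six-nine = Eb, G, Bb, C, F.
Shared: Eb.

Eb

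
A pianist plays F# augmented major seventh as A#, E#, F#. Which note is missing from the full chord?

The full F# augmented major seventh chord is F#, A#, C##, E#.
Comparing with the voicing, the augmented 5th (5th) — C## — is absent.

C##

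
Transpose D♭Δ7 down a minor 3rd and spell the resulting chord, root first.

Transposed root: Db → Bb (minor 3rd down). So we spell Bb major seventh:
Bb — root
D — major 3rd
F — perfect 5th
A — major 7th

Bb, D, F, A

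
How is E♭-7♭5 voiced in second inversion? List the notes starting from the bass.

Bbb – Db – Eb – Gb

E♭-7♭5 = Eb–Gb–Bbb–Db; second inversion → fifth (Bbb) lowest.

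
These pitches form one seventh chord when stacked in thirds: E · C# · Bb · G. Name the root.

C#

Arranged so that each adjacent pair is a third by letter name: C# – E – G – Bb.
The bottom of that stack, C#, is the root (this is C# diminished seventh).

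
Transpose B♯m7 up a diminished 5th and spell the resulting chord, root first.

B♯ up a diminished 5th → F♯. New chord: F♯ minor seventh.
F♯ — root
A — minor 3rd
C♯ — perfect 5th
E — minor 7th

F♯  A  C♯  E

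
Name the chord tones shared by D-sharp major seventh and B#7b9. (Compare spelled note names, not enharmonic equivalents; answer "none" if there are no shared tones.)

F##, A#

D-sharp major seventh = D#, F##, A#, C##.
B#7b9 = B#, D##, F##, A#, C#.
Shared: F##, A#.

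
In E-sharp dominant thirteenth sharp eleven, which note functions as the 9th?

F-double-sharp

E-sharp dominant thirteenth sharp eleven is built on E-sharp; its 9th is a major 9th above the root.
A second above E uses the letter F, and the major 9th above E-sharp is F-double-sharp.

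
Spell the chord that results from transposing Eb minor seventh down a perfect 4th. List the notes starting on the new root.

E-flat down a perfect 4th → B-flat. New chord: B-flat minor seventh.
B-flat — root
D-flat — minor 3rd
F — perfect 5th
A-flat — minor 7th

B-flat D-flat F A-flat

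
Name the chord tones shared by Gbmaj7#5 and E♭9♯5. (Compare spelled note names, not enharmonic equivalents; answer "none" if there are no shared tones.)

F

Gbmaj7#5: G♭ B♭ D F
E♭9♯5: E♭ G B D♭ F
Common to both → F.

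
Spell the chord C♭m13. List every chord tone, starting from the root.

C♭m13 is a minor thirteenth built on Cb.
- root: Cb
- minor 3rd: Ebb
- perfect 5th: Gb
- minor 7th: Bbb
- major 9th: Db
- perfect 11th: Fb
- major 13th: Ab

Cb Ebb Gb Bbb Db Fb Ab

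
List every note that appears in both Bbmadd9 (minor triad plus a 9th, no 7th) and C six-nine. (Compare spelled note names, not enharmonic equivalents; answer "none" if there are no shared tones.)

C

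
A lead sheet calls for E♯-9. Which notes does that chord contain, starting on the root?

E#  G#  B#  D#  F##

E♯-9 is a minor ninth built on E#.
- root: E#
- minor 3rd: G#
- perfect 5th: B#
- minor 7th: D#
- major 9th: F##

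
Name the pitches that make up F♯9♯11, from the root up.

F♯9♯11: dominant ninth sharp eleven on F#.
- root: F#
- major 3rd: A#
- perfect 5th: C#
- minor 7th: E
- major 9th: G#
- augmented 11th: B#

F#, A#, C#, E, G#, B#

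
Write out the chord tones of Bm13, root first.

Bm13: minor thirteenth on B.
root → B
3rd (minor 3rd) → D
5th (perfect 5th) → F#
7th (minor 7th) → A
9th (major 9th) → C#
11th (perfect 11th) → E
13th (major 13th) → G#

B  D  F#  A  C#  E  G#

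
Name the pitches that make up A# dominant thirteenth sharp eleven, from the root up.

A-sharp C-double-sharp E-sharp G-sharp B-sharp D-double-sharp F-double-sharp

A# dominant thirteenth sharp eleven: dominant thirteenth sharp eleven on A-sharp.
- root: A-sharp
- major 3rd: C-double-sharp
- perfect 5th: E-sharp
- minor 7th: G-sharp
- major 9th: B-sharp
- augmented 11th: D-double-sharp
- major 13th: F-double-sharp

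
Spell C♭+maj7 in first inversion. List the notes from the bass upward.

Eb G Bb Cb

In root position, C♭+maj7 is Cb–Eb–G–Bb.
First inversion puts the third (Eb) in the bass.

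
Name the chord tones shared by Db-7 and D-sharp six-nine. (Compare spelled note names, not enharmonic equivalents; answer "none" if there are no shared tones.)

Db-7: Db Fb Ab Cb
D-sharp six-nine: D# F## A# B# E#
Common to both → none.

none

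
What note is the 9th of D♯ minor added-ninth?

Root of D♯ minor added-ninth = D-sharp. The 9th is a major 9th: D-sharp up a major 9th → E-sharp.

E-sharp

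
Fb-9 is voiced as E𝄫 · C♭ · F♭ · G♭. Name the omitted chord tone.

Fb-9 = F♭, A𝄫, C♭, E𝄫, G♭. The voicing lacks the 3rd (minor 3rd), A𝄫.

A𝄫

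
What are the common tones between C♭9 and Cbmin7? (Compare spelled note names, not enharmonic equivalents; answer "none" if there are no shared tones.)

C♭9 = C♭, E♭, G♭, B𝄫, D♭.
Cbmin7 = C♭, E𝄫, G♭, B𝄫.
Shared: C♭, G♭, B𝄫.

C♭ – G♭ – B𝄫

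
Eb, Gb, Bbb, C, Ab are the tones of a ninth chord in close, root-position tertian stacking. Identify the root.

Ab

Arranged so that each adjacent pair is a third by letter name: Ab – C – Eb – Gb – Bbb.
The bottom of that stack, Ab, is the root (this is Ab dominant seventh flat nine).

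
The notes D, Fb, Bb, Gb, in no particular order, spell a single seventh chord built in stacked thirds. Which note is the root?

Gb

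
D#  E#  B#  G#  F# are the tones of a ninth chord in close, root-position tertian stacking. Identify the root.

Arranged so that each adjacent pair is a third by letter name: E# – G# – B# – D# – F#.
The bottom of that stack, E#, is the root (this is E# minor seventh flat nine).

E#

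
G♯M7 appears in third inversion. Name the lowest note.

F##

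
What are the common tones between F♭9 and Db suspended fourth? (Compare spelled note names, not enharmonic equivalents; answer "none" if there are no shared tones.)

Ab – Gb

F♭9: Fb Ab Cb Ebb Gb
Db suspended fourth: Db Gb Ab
Common to both → Ab, Gb.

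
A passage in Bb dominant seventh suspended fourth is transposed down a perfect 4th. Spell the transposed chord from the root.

F, B-flat, C, E-flat

A perfect 4th down from B-flat is F, so the new chord is F dominant seventh suspended fourth.
- root: F
- perfect 4th: B-flat
- perfect 5th: C
- minor 7th: E-flat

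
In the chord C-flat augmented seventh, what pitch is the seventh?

Root of C-flat augmented seventh = Cb. The 7th is a minor 7th: Cb up a minor 7th → Bbb.

Bbb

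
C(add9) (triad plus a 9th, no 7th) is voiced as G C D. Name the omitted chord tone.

E

C(add9) = C, E, G, D. The voicing lacks the 3rd (major 3rd), E.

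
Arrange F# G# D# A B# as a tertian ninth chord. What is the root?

G#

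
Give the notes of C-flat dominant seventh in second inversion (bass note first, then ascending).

G-flat, B-double-flat, C-flat, E-flat

C-flat dominant seventh = C-flat–E-flat–G-flat–B-double-flat; second inversion → fifth (G-flat) lowest.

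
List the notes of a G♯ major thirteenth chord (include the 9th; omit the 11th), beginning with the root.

G-sharp  B-sharp  D-sharp  F-double-sharp  A-sharp  E-sharp

Root G-sharp, quality major thirteenth:
root → G-sharp
3rd (major 3rd) → B-sharp
5th (perfect 5th) → D-sharp
7th (major 7th) → F-double-sharp
9th (major 9th) → A-sharp
13th (major 13th) → E-sharp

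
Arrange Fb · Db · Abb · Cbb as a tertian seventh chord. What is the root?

Db

Stacking in thirds gives Db – Fb – Abb – Cbb, so Db is the root — Db diminished seventh.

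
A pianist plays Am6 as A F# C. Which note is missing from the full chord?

E

The full Am6 chord is A, C, E, F#.
Comparing with the voicing, the perfect 5th (5th) — E — is absent.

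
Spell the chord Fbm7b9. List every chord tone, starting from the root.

Fb, Abb, Cb, Ebb, Gbb

Root Fb, quality minor seventh flat nine:
Fb — root
Abb — minor 3rd
Cb — perfect 5th
Ebb — minor 7th
Gbb — minor 9th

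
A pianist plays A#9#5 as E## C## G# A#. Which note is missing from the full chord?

B#

A#9#5 = A#, C##, E##, G#, B#. The voicing lacks the 9th (major 9th), B#.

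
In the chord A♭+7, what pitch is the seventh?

A♭+7 is built on Ab; its 7th is a minor 7th above the root.
A seventh above A uses the letter G, and the minor 7th above Ab is Gb.

Gb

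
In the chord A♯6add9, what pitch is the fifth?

Root of A♯6add9 = A♯. The 5th is a perfect 5th: A♯ up a perfect 5th → E♯.

E♯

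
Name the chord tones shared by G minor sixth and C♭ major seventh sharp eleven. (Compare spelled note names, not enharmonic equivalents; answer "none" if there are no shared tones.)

G minor sixth = G, B-flat, D, E.
C♭ major seventh sharp eleven = C-flat, E-flat, G-flat, B-flat, F.
Shared: B-flat.

B-flat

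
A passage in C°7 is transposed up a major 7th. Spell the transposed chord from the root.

C up a major 7th → B. New chord: B diminished seventh.
root → B
3rd (minor 3rd) → D
5th (diminished 5th) → F
7th (diminished 7th) → Ab

B, D, F, Ab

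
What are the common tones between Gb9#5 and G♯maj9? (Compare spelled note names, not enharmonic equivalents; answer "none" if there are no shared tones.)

none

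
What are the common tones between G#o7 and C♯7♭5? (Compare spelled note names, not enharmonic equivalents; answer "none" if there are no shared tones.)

G#o7 = G♯, B, D, F.
C♯7♭5 = C♯, E♯, G, B.
Shared: B.

B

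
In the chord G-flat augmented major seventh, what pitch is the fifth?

Root of G-flat augmented major seventh = G-flat. The 5th is an augmented 5th: G-flat up an augmented 5th → D.

D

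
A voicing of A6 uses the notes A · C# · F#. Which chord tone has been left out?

E

The full A6 chord is A, C#, E, F#.
Comparing with the voicing, the perfect 5th (5th) — E — is absent.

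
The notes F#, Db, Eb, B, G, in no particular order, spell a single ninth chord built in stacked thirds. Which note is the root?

Eb

Arranged so that each adjacent pair is a third by letter name: Eb – G – B – Db – F#.
The bottom of that stack, Eb, is the root (this is Eb dominant seventh sharp nine sharp five).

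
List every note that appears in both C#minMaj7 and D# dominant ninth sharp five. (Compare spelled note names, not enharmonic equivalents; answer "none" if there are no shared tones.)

C#minMaj7: C# E G# B#
D# dominant ninth sharp five: D# F## A## C# E#
Common to both → C#.

C#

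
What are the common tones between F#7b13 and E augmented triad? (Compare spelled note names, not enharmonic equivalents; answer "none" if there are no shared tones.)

E

F#7b13: F# A# C# E D
E augmented triad: E G# B#
Common to both → E.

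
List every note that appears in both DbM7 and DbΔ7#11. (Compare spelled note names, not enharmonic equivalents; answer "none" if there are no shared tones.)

D♭ F A♭ C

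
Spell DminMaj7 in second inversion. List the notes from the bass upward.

A, C#, D, F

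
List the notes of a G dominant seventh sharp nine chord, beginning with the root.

G, B, D, F, A#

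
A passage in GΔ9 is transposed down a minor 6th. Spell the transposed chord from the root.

B  D#  F#  A#  C#

Transposed root: G → B (minor 6th down). So we spell B major ninth:
- root: B
- major 3rd: D#
- perfect 5th: F#
- major 7th: A#
- major 9th: C#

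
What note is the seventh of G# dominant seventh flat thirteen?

Root of G# dominant seventh flat thirteen = G#. The 7th is a minor 7th: G# up a minor 7th → F#.

F#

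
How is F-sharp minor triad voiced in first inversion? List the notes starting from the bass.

F-sharp minor triad = F-sharp–A–C-sharp; first inversion → third (A) lowest.

A – C-sharp – F-sharp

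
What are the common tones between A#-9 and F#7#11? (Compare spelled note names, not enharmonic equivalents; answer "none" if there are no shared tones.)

A#-9 = A#, C#, E#, G#, B#.
F#7#11 = F#, A#, C#, E, B#.
Shared: A#, C#, B#.

A#  C#  B#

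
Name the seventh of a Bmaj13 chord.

A#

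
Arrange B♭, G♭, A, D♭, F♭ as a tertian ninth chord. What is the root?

G♭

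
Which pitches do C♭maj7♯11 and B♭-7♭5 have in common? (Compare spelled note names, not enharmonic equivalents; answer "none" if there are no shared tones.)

C♭maj7♯11 = Cb, Eb, Gb, Bb, F.
B♭-7♭5 = Bb, Db, Fb, Ab.
Shared: Bb.

Bb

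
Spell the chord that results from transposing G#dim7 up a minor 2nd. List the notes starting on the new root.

A – C – Eb – Gb

G# up a minor 2nd → A. New chord: A diminished seventh.
- root: A
- minor 3rd: C
- diminished 5th: Eb
- diminished 7th: Gb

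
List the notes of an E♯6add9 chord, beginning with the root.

E♯6add9 is a six-nine built on E♯.
- root: E♯
- major 3rd: G𝄪
- perfect 5th: B♯
- major 6th: C𝄪
- major 9th: F𝄪

E♯  G𝄪  B♯  C𝄪  F𝄪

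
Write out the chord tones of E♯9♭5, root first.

E♯ G𝄪 B D♯ F𝄪

E♯9♭5 is a dominant ninth flat five built on E♯.
root → E♯
3rd (major 3rd) → G𝄪
5th (diminished 5th) → B
7th (minor 7th) → D♯
9th (major 9th) → F𝄪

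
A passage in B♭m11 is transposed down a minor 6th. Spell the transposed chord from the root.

D, F, A, C, E, G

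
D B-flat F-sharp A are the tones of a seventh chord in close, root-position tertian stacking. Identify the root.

B-flat

Arranged so that each adjacent pair is a third by letter name: B-flat – D – F-sharp – A.
The bottom of that stack, B-flat, is the root (this is B-flat augmented major seventh).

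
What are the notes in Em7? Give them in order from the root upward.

Em7: minor seventh on E.
- root: E
- minor 3rd: G
- perfect 5th: B
- minor 7th: D

E, G, B, D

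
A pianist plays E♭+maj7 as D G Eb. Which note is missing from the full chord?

B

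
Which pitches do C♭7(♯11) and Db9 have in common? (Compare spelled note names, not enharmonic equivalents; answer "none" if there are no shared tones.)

Cb – Eb – F

C♭7(♯11): Cb Eb Gb Bbb F
Db9: Db F Ab Cb Eb
Common to both → Cb, Eb, F.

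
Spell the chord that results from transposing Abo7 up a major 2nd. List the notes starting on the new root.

Transposed root: Ab → Bb (major 2nd up). So we spell Bb diminished seventh:
Bb — root
Db — minor 3rd
Fb — diminished 5th
Abb — diminished 7th

Bb  Db  Fb  Abb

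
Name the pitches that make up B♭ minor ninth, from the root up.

B♭  D♭  F  A♭  C

Root B♭, quality minor ninth:
B♭ — root
D♭ — minor 3rd
F — perfect 5th
A♭ — minor 7th
C — major 9th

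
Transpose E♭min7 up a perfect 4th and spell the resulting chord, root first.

Ab – Cb – Eb – Gb

Eb up a perfect 4th → Ab. New chord: Ab minor seventh.
- root: Ab
- minor 3rd: Cb
- perfect 5th: Eb
- minor 7th: Gb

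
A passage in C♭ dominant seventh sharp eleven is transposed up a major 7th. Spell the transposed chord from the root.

C♭ up a major 7th → B♭. New chord: B♭ dominant seventh sharp eleven.
Root: B♭
Major 3rd (3rd): D
Perfect 5th (5th): F
Minor 7th (7th): A♭
Augmented 11th (11th): E

B♭  D  F  A♭  E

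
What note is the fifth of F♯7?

Root of F♯7 = F♯. The 5th is a perfect 5th: F♯ up a perfect 5th → C♯.

C♯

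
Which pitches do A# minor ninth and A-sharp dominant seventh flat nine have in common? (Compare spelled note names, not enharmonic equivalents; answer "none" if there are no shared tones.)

A-sharp  E-sharp  G-sharp

A# minor ninth = A-sharp, C-sharp, E-sharp, G-sharp, B-sharp.
A-sharp dominant seventh flat nine = A-sharp, C-double-sharp, E-sharp, G-sharp, B.
Shared: A-sharp, E-sharp, G-sharp.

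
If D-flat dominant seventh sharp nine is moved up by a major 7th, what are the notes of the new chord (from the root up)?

A major 7th up from Db is C, so the new chord is C dominant seventh sharp nine.
root → C
3rd (major 3rd) → E
5th (perfect 5th) → G
7th (minor 7th) → Bb
9th (augmented 9th) → D#

C  E  G  Bb  D#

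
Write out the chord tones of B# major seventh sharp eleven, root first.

B# major seventh sharp eleven: major seventh sharp eleven on B-sharp.
Root: B-sharp
Major 3rd (3rd): D-double-sharp
Perfect 5th (5th): F-double-sharp
Major 7th (7th): A-double-sharp
Augmented 11th (11th): E-double-sharp

B-sharp – D-double-sharp – F-double-sharp – A-double-sharp – E-double-sharp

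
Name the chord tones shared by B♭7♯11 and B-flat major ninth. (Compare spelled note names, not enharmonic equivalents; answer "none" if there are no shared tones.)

B♭  D  F

B♭7♯11 = B♭, D, F, A♭, E.
B-flat major ninth = B♭, D, F, A, C.
Shared: B♭, D, F.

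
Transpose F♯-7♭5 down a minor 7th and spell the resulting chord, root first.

G♯  B  D  F♯

F♯ down a minor 7th → G♯. New chord: G♯ half-diminished seventh.
Root: G♯
Minor 3rd (3rd): B
Diminished 5th (5th): D
Minor 7th (7th): F♯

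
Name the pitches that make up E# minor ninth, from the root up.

E# minor ninth: minor ninth on E-sharp.
E-sharp — root
G-sharp — minor 3rd
B-sharp — perfect 5th
D-sharp — minor 7th
F-double-sharp — major 9th

E-sharp – G-sharp – B-sharp – D-sharp – F-double-sharp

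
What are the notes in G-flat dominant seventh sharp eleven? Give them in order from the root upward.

G♭  B♭  D♭  F♭  C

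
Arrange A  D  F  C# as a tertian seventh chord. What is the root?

Arranged so that each adjacent pair is a third by letter name: D – F – A – C#.
The bottom of that stack, D, is the root (this is D minor-major seventh).

D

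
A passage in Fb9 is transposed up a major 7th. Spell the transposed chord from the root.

Fb up a major 7th → Eb. New chord: Eb dominant ninth.
Root: Eb
Major 3rd (3rd): G
Perfect 5th (5th): Bb
Minor 7th (7th): Db
Major 9th (9th): F

Eb G Bb Db F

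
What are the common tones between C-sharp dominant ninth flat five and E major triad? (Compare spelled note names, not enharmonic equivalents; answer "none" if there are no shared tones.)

C-sharp dominant ninth flat five: C-sharp E-sharp G B D-sharp
E major triad: E G-sharp B
Common to both → B.

B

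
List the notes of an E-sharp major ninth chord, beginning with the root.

E-sharp, G-double-sharp, B-sharp, D-double-sharp, F-double-sharp

Root E-sharp, quality major ninth:
- root: E-sharp
- major 3rd: G-double-sharp
- perfect 5th: B-sharp
- major 7th: D-double-sharp
- major 9th: F-double-sharp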